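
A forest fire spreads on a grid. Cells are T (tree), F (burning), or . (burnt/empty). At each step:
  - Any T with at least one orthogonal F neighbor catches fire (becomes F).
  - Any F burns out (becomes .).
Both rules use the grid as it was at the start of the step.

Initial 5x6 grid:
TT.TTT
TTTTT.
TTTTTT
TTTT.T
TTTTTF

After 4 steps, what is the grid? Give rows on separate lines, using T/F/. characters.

Step 1: 2 trees catch fire, 1 burn out
  TT.TTT
  TTTTT.
  TTTTTT
  TTTT.F
  TTTTF.
Step 2: 2 trees catch fire, 2 burn out
  TT.TTT
  TTTTT.
  TTTTTF
  TTTT..
  TTTF..
Step 3: 3 trees catch fire, 2 burn out
  TT.TTT
  TTTTT.
  TTTTF.
  TTTF..
  TTF...
Step 4: 4 trees catch fire, 3 burn out
  TT.TTT
  TTTTF.
  TTTF..
  TTF...
  TF....

TT.TTT
TTTTF.
TTTF..
TTF...
TF....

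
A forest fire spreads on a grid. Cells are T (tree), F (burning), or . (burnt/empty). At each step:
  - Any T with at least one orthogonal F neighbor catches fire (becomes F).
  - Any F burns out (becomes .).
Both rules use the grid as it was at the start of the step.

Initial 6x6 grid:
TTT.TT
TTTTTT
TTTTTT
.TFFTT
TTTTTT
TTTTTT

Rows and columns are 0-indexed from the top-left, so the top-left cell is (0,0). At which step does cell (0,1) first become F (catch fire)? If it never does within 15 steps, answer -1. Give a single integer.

Step 1: cell (0,1)='T' (+6 fires, +2 burnt)
Step 2: cell (0,1)='T' (+9 fires, +6 burnt)
Step 3: cell (0,1)='T' (+9 fires, +9 burnt)
Step 4: cell (0,1)='F' (+6 fires, +9 burnt)
  -> target ignites at step 4
Step 5: cell (0,1)='.' (+2 fires, +6 burnt)
Step 6: cell (0,1)='.' (+0 fires, +2 burnt)
  fire out at step 6

4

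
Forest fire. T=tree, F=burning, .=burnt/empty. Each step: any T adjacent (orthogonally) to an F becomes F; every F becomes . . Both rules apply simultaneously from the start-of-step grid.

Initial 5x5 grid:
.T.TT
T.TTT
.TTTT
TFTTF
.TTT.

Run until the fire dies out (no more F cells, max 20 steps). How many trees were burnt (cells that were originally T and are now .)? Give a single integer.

Step 1: +6 fires, +2 burnt (F count now 6)
Step 2: +5 fires, +6 burnt (F count now 5)
Step 3: +3 fires, +5 burnt (F count now 3)
Step 4: +1 fires, +3 burnt (F count now 1)
Step 5: +0 fires, +1 burnt (F count now 0)
Fire out after step 5
Initially T: 17, now '.': 23
Total burnt (originally-T cells now '.'): 15

Answer: 15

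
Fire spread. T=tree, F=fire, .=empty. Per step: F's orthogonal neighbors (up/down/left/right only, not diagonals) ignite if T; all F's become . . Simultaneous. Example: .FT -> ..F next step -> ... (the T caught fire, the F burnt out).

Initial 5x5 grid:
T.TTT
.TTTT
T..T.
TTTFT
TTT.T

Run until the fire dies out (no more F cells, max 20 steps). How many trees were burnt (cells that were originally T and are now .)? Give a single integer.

Answer: 17

Derivation:
Step 1: +3 fires, +1 burnt (F count now 3)
Step 2: +4 fires, +3 burnt (F count now 4)
Step 3: +5 fires, +4 burnt (F count now 5)
Step 4: +5 fires, +5 burnt (F count now 5)
Step 5: +0 fires, +5 burnt (F count now 0)
Fire out after step 5
Initially T: 18, now '.': 24
Total burnt (originally-T cells now '.'): 17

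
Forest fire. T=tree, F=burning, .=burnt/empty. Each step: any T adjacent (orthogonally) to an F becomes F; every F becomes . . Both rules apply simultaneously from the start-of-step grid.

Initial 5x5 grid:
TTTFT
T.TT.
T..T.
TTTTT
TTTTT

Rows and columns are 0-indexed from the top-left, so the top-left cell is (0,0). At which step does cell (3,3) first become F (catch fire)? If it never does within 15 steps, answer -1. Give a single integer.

Step 1: cell (3,3)='T' (+3 fires, +1 burnt)
Step 2: cell (3,3)='T' (+3 fires, +3 burnt)
Step 3: cell (3,3)='F' (+2 fires, +3 burnt)
  -> target ignites at step 3
Step 4: cell (3,3)='.' (+4 fires, +2 burnt)
Step 5: cell (3,3)='.' (+4 fires, +4 burnt)
Step 6: cell (3,3)='.' (+2 fires, +4 burnt)
Step 7: cell (3,3)='.' (+1 fires, +2 burnt)
Step 8: cell (3,3)='.' (+0 fires, +1 burnt)
  fire out at step 8

3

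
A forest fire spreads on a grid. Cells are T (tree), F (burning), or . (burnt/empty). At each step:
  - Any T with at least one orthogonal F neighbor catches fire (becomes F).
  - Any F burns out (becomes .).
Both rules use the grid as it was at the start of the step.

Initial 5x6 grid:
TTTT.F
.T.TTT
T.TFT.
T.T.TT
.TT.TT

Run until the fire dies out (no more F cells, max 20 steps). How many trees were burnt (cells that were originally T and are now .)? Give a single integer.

Step 1: +4 fires, +2 burnt (F count now 4)
Step 2: +4 fires, +4 burnt (F count now 4)
Step 3: +4 fires, +4 burnt (F count now 4)
Step 4: +3 fires, +4 burnt (F count now 3)
Step 5: +2 fires, +3 burnt (F count now 2)
Step 6: +0 fires, +2 burnt (F count now 0)
Fire out after step 6
Initially T: 19, now '.': 28
Total burnt (originally-T cells now '.'): 17

Answer: 17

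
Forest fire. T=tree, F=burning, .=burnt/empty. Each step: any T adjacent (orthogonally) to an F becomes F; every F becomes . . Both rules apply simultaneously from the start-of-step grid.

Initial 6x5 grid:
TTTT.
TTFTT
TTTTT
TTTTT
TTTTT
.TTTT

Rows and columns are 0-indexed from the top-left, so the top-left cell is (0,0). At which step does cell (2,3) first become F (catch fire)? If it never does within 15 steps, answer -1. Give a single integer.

Step 1: cell (2,3)='T' (+4 fires, +1 burnt)
Step 2: cell (2,3)='F' (+7 fires, +4 burnt)
  -> target ignites at step 2
Step 3: cell (2,3)='.' (+6 fires, +7 burnt)
Step 4: cell (2,3)='.' (+5 fires, +6 burnt)
Step 5: cell (2,3)='.' (+4 fires, +5 burnt)
Step 6: cell (2,3)='.' (+1 fires, +4 burnt)
Step 7: cell (2,3)='.' (+0 fires, +1 burnt)
  fire out at step 7

2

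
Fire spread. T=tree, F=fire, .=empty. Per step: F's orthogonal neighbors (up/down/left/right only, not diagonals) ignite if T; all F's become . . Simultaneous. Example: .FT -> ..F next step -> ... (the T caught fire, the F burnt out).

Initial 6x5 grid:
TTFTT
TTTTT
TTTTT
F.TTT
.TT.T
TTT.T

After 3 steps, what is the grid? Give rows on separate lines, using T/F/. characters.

Step 1: 4 trees catch fire, 2 burn out
  TF.FT
  TTFTT
  FTTTT
  ..TTT
  .TT.T
  TTT.T
Step 2: 7 trees catch fire, 4 burn out
  F...F
  FF.FT
  .FFTT
  ..TTT
  .TT.T
  TTT.T
Step 3: 3 trees catch fire, 7 burn out
  .....
  ....F
  ...FT
  ..FTT
  .TT.T
  TTT.T

.....
....F
...FT
..FTT
.TT.T
TTT.T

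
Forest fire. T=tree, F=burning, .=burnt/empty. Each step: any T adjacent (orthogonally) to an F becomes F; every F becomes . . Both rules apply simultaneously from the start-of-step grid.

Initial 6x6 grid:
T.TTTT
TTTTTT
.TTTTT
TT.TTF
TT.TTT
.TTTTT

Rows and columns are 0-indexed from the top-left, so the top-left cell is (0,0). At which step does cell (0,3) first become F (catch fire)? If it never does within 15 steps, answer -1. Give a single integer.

Step 1: cell (0,3)='T' (+3 fires, +1 burnt)
Step 2: cell (0,3)='T' (+5 fires, +3 burnt)
Step 3: cell (0,3)='T' (+5 fires, +5 burnt)
Step 4: cell (0,3)='T' (+4 fires, +5 burnt)
Step 5: cell (0,3)='F' (+4 fires, +4 burnt)
  -> target ignites at step 5
Step 6: cell (0,3)='.' (+4 fires, +4 burnt)
Step 7: cell (0,3)='.' (+3 fires, +4 burnt)
Step 8: cell (0,3)='.' (+2 fires, +3 burnt)
Step 9: cell (0,3)='.' (+0 fires, +2 burnt)
  fire out at step 9

5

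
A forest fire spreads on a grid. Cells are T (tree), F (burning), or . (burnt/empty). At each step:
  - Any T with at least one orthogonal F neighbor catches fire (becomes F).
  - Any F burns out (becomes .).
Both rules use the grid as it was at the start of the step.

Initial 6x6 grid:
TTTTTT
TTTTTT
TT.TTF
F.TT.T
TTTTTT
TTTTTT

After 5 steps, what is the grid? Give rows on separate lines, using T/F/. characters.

Step 1: 5 trees catch fire, 2 burn out
  TTTTTT
  TTTTTF
  FT.TF.
  ..TT.F
  FTTTTT
  TTTTTT
Step 2: 8 trees catch fire, 5 burn out
  TTTTTF
  FTTTF.
  .F.F..
  ..TT..
  .FTTTF
  FTTTTT
Step 3: 9 trees catch fire, 8 burn out
  FTTTF.
  .FTF..
  ......
  ..TF..
  ..FTF.
  .FTTTF
Step 4: 7 trees catch fire, 9 burn out
  .FTF..
  ..F...
  ......
  ..F...
  ...F..
  ..FTF.
Step 5: 2 trees catch fire, 7 burn out
  ..F...
  ......
  ......
  ......
  ......
  ...F..

..F...
......
......
......
......
...F..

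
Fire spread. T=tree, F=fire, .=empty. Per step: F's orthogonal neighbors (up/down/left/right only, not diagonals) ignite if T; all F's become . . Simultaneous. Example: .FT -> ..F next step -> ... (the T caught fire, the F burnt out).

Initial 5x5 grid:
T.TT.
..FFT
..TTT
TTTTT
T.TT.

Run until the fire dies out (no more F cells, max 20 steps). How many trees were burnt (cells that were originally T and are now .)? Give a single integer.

Answer: 14

Derivation:
Step 1: +5 fires, +2 burnt (F count now 5)
Step 2: +3 fires, +5 burnt (F count now 3)
Step 3: +4 fires, +3 burnt (F count now 4)
Step 4: +1 fires, +4 burnt (F count now 1)
Step 5: +1 fires, +1 burnt (F count now 1)
Step 6: +0 fires, +1 burnt (F count now 0)
Fire out after step 6
Initially T: 15, now '.': 24
Total burnt (originally-T cells now '.'): 14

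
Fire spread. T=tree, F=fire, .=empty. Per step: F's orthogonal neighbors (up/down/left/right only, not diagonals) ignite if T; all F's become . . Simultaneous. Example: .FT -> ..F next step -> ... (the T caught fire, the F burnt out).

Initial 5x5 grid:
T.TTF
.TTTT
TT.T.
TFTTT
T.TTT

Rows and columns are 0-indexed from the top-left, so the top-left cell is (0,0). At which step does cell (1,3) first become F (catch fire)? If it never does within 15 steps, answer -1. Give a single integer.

Step 1: cell (1,3)='T' (+5 fires, +2 burnt)
Step 2: cell (1,3)='F' (+7 fires, +5 burnt)
  -> target ignites at step 2
Step 3: cell (1,3)='.' (+4 fires, +7 burnt)
Step 4: cell (1,3)='.' (+1 fires, +4 burnt)
Step 5: cell (1,3)='.' (+0 fires, +1 burnt)
  fire out at step 5

2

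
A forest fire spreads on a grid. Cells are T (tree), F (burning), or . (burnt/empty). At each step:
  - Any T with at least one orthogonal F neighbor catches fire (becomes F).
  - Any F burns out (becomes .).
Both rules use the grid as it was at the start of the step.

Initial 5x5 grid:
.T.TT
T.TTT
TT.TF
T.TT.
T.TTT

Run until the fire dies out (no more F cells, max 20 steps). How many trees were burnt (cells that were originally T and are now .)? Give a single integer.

Step 1: +2 fires, +1 burnt (F count now 2)
Step 2: +3 fires, +2 burnt (F count now 3)
Step 3: +4 fires, +3 burnt (F count now 4)
Step 4: +2 fires, +4 burnt (F count now 2)
Step 5: +0 fires, +2 burnt (F count now 0)
Fire out after step 5
Initially T: 17, now '.': 19
Total burnt (originally-T cells now '.'): 11

Answer: 11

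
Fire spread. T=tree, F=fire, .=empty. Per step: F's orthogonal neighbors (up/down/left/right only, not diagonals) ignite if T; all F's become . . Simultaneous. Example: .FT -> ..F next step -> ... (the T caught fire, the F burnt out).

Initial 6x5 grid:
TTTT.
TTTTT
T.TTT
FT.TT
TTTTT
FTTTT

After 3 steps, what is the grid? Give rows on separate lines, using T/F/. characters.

Step 1: 4 trees catch fire, 2 burn out
  TTTT.
  TTTTT
  F.TTT
  .F.TT
  FTTTT
  .FTTT
Step 2: 3 trees catch fire, 4 burn out
  TTTT.
  FTTTT
  ..TTT
  ...TT
  .FTTT
  ..FTT
Step 3: 4 trees catch fire, 3 burn out
  FTTT.
  .FTTT
  ..TTT
  ...TT
  ..FTT
  ...FT

FTTT.
.FTTT
..TTT
...TT
..FTT
...FT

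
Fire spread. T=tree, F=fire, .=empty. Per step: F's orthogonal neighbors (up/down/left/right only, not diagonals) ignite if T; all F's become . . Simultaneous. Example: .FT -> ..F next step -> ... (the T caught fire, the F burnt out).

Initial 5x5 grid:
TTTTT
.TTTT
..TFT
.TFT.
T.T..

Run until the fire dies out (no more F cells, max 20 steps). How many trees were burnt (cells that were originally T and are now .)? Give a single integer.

Answer: 14

Derivation:
Step 1: +6 fires, +2 burnt (F count now 6)
Step 2: +3 fires, +6 burnt (F count now 3)
Step 3: +3 fires, +3 burnt (F count now 3)
Step 4: +1 fires, +3 burnt (F count now 1)
Step 5: +1 fires, +1 burnt (F count now 1)
Step 6: +0 fires, +1 burnt (F count now 0)
Fire out after step 6
Initially T: 15, now '.': 24
Total burnt (originally-T cells now '.'): 14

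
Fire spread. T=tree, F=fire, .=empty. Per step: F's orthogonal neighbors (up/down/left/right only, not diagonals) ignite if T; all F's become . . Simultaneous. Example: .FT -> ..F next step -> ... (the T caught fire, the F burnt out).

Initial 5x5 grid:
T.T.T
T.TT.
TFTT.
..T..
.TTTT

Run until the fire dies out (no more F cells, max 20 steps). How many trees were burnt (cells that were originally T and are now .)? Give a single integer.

Answer: 13

Derivation:
Step 1: +2 fires, +1 burnt (F count now 2)
Step 2: +4 fires, +2 burnt (F count now 4)
Step 3: +4 fires, +4 burnt (F count now 4)
Step 4: +2 fires, +4 burnt (F count now 2)
Step 5: +1 fires, +2 burnt (F count now 1)
Step 6: +0 fires, +1 burnt (F count now 0)
Fire out after step 6
Initially T: 14, now '.': 24
Total burnt (originally-T cells now '.'): 13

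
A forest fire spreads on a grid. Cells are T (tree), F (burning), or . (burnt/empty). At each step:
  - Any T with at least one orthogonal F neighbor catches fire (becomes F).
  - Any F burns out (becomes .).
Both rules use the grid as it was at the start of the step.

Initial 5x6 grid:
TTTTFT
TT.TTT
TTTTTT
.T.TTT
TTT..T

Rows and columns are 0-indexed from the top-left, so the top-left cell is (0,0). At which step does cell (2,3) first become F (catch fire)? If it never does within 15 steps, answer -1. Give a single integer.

Step 1: cell (2,3)='T' (+3 fires, +1 burnt)
Step 2: cell (2,3)='T' (+4 fires, +3 burnt)
Step 3: cell (2,3)='F' (+4 fires, +4 burnt)
  -> target ignites at step 3
Step 4: cell (2,3)='.' (+5 fires, +4 burnt)
Step 5: cell (2,3)='.' (+3 fires, +5 burnt)
Step 6: cell (2,3)='.' (+2 fires, +3 burnt)
Step 7: cell (2,3)='.' (+1 fires, +2 burnt)
Step 8: cell (2,3)='.' (+2 fires, +1 burnt)
Step 9: cell (2,3)='.' (+0 fires, +2 burnt)
  fire out at step 9

3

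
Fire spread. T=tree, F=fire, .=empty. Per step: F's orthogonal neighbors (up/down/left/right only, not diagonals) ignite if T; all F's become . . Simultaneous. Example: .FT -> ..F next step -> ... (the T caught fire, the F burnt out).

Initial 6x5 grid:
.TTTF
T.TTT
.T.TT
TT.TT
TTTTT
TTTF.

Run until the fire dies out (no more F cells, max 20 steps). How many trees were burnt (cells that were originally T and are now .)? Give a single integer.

Step 1: +4 fires, +2 burnt (F count now 4)
Step 2: +7 fires, +4 burnt (F count now 7)
Step 3: +6 fires, +7 burnt (F count now 6)
Step 4: +2 fires, +6 burnt (F count now 2)
Step 5: +2 fires, +2 burnt (F count now 2)
Step 6: +0 fires, +2 burnt (F count now 0)
Fire out after step 6
Initially T: 22, now '.': 29
Total burnt (originally-T cells now '.'): 21

Answer: 21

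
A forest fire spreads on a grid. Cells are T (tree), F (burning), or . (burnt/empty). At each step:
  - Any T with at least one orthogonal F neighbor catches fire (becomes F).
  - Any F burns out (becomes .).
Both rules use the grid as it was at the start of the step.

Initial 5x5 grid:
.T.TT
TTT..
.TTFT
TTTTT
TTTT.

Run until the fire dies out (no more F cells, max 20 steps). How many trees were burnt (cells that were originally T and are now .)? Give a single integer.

Step 1: +3 fires, +1 burnt (F count now 3)
Step 2: +5 fires, +3 burnt (F count now 5)
Step 3: +3 fires, +5 burnt (F count now 3)
Step 4: +4 fires, +3 burnt (F count now 4)
Step 5: +1 fires, +4 burnt (F count now 1)
Step 6: +0 fires, +1 burnt (F count now 0)
Fire out after step 6
Initially T: 18, now '.': 23
Total burnt (originally-T cells now '.'): 16

Answer: 16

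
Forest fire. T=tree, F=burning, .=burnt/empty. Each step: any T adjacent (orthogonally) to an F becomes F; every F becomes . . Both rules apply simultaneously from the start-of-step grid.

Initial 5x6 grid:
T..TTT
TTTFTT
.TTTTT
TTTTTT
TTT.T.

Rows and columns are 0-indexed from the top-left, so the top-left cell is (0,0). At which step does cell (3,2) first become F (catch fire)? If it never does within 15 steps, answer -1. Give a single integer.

Step 1: cell (3,2)='T' (+4 fires, +1 burnt)
Step 2: cell (3,2)='T' (+6 fires, +4 burnt)
Step 3: cell (3,2)='F' (+6 fires, +6 burnt)
  -> target ignites at step 3
Step 4: cell (3,2)='.' (+5 fires, +6 burnt)
Step 5: cell (3,2)='.' (+2 fires, +5 burnt)
Step 6: cell (3,2)='.' (+1 fires, +2 burnt)
Step 7: cell (3,2)='.' (+0 fires, +1 burnt)
  fire out at step 7

3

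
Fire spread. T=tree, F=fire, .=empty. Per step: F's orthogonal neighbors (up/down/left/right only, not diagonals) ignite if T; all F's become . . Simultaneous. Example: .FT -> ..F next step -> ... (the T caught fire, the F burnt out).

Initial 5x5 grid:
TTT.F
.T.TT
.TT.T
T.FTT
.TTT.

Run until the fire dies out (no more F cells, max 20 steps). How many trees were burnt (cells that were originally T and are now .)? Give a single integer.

Answer: 14

Derivation:
Step 1: +4 fires, +2 burnt (F count now 4)
Step 2: +6 fires, +4 burnt (F count now 6)
Step 3: +1 fires, +6 burnt (F count now 1)
Step 4: +1 fires, +1 burnt (F count now 1)
Step 5: +2 fires, +1 burnt (F count now 2)
Step 6: +0 fires, +2 burnt (F count now 0)
Fire out after step 6
Initially T: 15, now '.': 24
Total burnt (originally-T cells now '.'): 14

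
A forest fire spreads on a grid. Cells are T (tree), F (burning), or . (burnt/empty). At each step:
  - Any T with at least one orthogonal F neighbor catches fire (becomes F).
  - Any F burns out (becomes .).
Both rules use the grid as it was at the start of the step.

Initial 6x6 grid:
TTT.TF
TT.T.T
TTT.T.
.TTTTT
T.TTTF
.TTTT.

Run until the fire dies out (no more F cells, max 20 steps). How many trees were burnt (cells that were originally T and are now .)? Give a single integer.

Answer: 23

Derivation:
Step 1: +4 fires, +2 burnt (F count now 4)
Step 2: +3 fires, +4 burnt (F count now 3)
Step 3: +4 fires, +3 burnt (F count now 4)
Step 4: +2 fires, +4 burnt (F count now 2)
Step 5: +3 fires, +2 burnt (F count now 3)
Step 6: +1 fires, +3 burnt (F count now 1)
Step 7: +2 fires, +1 burnt (F count now 2)
Step 8: +2 fires, +2 burnt (F count now 2)
Step 9: +2 fires, +2 burnt (F count now 2)
Step 10: +0 fires, +2 burnt (F count now 0)
Fire out after step 10
Initially T: 25, now '.': 34
Total burnt (originally-T cells now '.'): 23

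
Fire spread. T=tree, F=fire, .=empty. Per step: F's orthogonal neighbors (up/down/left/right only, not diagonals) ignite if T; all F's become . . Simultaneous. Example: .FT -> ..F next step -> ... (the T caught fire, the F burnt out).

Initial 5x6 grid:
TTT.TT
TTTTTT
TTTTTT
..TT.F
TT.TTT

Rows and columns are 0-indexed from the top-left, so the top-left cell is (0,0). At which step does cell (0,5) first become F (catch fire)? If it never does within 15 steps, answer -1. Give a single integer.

Step 1: cell (0,5)='T' (+2 fires, +1 burnt)
Step 2: cell (0,5)='T' (+3 fires, +2 burnt)
Step 3: cell (0,5)='F' (+4 fires, +3 burnt)
  -> target ignites at step 3
Step 4: cell (0,5)='.' (+4 fires, +4 burnt)
Step 5: cell (0,5)='.' (+3 fires, +4 burnt)
Step 6: cell (0,5)='.' (+3 fires, +3 burnt)
Step 7: cell (0,5)='.' (+2 fires, +3 burnt)
Step 8: cell (0,5)='.' (+1 fires, +2 burnt)
Step 9: cell (0,5)='.' (+0 fires, +1 burnt)
  fire out at step 9

3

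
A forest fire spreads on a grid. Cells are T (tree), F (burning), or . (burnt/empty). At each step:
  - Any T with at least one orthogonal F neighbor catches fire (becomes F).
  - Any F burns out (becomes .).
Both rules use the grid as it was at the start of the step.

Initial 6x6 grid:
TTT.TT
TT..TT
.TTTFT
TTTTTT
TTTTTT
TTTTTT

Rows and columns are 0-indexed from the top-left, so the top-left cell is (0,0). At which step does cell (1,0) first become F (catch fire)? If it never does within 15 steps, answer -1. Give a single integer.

Step 1: cell (1,0)='T' (+4 fires, +1 burnt)
Step 2: cell (1,0)='T' (+6 fires, +4 burnt)
Step 3: cell (1,0)='T' (+6 fires, +6 burnt)
Step 4: cell (1,0)='T' (+5 fires, +6 burnt)
Step 5: cell (1,0)='F' (+5 fires, +5 burnt)
  -> target ignites at step 5
Step 6: cell (1,0)='.' (+4 fires, +5 burnt)
Step 7: cell (1,0)='.' (+1 fires, +4 burnt)
Step 8: cell (1,0)='.' (+0 fires, +1 burnt)
  fire out at step 8

5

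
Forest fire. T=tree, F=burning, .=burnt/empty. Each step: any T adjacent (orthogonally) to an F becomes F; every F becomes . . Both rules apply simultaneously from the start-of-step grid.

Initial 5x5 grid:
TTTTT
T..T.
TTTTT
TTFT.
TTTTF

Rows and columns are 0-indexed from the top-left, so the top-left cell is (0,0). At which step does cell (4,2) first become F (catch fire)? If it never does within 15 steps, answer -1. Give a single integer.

Step 1: cell (4,2)='F' (+5 fires, +2 burnt)
  -> target ignites at step 1
Step 2: cell (4,2)='.' (+4 fires, +5 burnt)
Step 3: cell (4,2)='.' (+4 fires, +4 burnt)
Step 4: cell (4,2)='.' (+2 fires, +4 burnt)
Step 5: cell (4,2)='.' (+3 fires, +2 burnt)
Step 6: cell (4,2)='.' (+1 fires, +3 burnt)
Step 7: cell (4,2)='.' (+0 fires, +1 burnt)
  fire out at step 7

1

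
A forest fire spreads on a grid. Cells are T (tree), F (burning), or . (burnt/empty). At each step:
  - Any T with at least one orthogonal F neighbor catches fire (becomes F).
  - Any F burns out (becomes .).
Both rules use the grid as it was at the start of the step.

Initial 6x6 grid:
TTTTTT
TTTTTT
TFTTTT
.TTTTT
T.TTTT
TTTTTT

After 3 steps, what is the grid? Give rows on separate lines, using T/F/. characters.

Step 1: 4 trees catch fire, 1 burn out
  TTTTTT
  TFTTTT
  F.FTTT
  .FTTTT
  T.TTTT
  TTTTTT
Step 2: 5 trees catch fire, 4 burn out
  TFTTTT
  F.FTTT
  ...FTT
  ..FTTT
  T.TTTT
  TTTTTT
Step 3: 6 trees catch fire, 5 burn out
  F.FTTT
  ...FTT
  ....FT
  ...FTT
  T.FTTT
  TTTTTT

F.FTTT
...FTT
....FT
...FTT
T.FTTT
TTTTTT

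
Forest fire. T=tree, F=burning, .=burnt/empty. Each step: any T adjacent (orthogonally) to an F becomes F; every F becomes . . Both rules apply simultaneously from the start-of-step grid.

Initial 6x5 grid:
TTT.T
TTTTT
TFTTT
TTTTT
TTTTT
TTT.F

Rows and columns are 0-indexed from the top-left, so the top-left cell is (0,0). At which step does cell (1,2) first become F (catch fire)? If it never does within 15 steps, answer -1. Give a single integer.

Step 1: cell (1,2)='T' (+5 fires, +2 burnt)
Step 2: cell (1,2)='F' (+9 fires, +5 burnt)
  -> target ignites at step 2
Step 3: cell (1,2)='.' (+8 fires, +9 burnt)
Step 4: cell (1,2)='.' (+3 fires, +8 burnt)
Step 5: cell (1,2)='.' (+1 fires, +3 burnt)
Step 6: cell (1,2)='.' (+0 fires, +1 burnt)
  fire out at step 6

2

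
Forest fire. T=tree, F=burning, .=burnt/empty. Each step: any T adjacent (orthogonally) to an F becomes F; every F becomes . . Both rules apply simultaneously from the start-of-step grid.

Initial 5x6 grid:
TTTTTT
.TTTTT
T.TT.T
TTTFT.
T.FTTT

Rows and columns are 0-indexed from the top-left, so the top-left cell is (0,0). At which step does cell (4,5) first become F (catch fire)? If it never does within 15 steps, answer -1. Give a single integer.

Step 1: cell (4,5)='T' (+4 fires, +2 burnt)
Step 2: cell (4,5)='T' (+4 fires, +4 burnt)
Step 3: cell (4,5)='F' (+5 fires, +4 burnt)
  -> target ignites at step 3
Step 4: cell (4,5)='.' (+6 fires, +5 burnt)
Step 5: cell (4,5)='.' (+3 fires, +6 burnt)
Step 6: cell (4,5)='.' (+1 fires, +3 burnt)
Step 7: cell (4,5)='.' (+0 fires, +1 burnt)
  fire out at step 7

3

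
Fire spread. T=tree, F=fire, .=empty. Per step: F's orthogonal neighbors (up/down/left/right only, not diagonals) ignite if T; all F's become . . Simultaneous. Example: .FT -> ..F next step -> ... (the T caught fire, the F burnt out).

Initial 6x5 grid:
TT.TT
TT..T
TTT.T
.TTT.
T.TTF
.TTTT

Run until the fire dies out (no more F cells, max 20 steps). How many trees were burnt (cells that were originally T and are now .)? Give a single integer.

Answer: 16

Derivation:
Step 1: +2 fires, +1 burnt (F count now 2)
Step 2: +3 fires, +2 burnt (F count now 3)
Step 3: +2 fires, +3 burnt (F count now 2)
Step 4: +3 fires, +2 burnt (F count now 3)
Step 5: +1 fires, +3 burnt (F count now 1)
Step 6: +2 fires, +1 burnt (F count now 2)
Step 7: +2 fires, +2 burnt (F count now 2)
Step 8: +1 fires, +2 burnt (F count now 1)
Step 9: +0 fires, +1 burnt (F count now 0)
Fire out after step 9
Initially T: 21, now '.': 25
Total burnt (originally-T cells now '.'): 16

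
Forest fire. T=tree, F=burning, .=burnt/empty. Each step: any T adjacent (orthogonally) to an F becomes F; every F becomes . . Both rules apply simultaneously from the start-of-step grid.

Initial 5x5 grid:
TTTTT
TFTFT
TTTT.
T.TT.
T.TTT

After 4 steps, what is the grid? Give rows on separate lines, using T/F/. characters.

Step 1: 7 trees catch fire, 2 burn out
  TFTFT
  F.F.F
  TFTF.
  T.TT.
  T.TTT
Step 2: 6 trees catch fire, 7 burn out
  F.F.F
  .....
  F.F..
  T.TF.
  T.TTT
Step 3: 3 trees catch fire, 6 burn out
  .....
  .....
  .....
  F.F..
  T.TFT
Step 4: 3 trees catch fire, 3 burn out
  .....
  .....
  .....
  .....
  F.F.F

.....
.....
.....
.....
F.F.F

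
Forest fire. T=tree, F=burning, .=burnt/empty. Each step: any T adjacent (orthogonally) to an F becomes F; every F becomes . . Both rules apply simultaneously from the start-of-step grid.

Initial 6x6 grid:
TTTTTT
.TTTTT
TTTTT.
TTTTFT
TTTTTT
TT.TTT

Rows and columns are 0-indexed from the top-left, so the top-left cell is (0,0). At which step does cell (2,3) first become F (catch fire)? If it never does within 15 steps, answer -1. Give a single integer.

Step 1: cell (2,3)='T' (+4 fires, +1 burnt)
Step 2: cell (2,3)='F' (+6 fires, +4 burnt)
  -> target ignites at step 2
Step 3: cell (2,3)='.' (+8 fires, +6 burnt)
Step 4: cell (2,3)='.' (+6 fires, +8 burnt)
Step 5: cell (2,3)='.' (+5 fires, +6 burnt)
Step 6: cell (2,3)='.' (+2 fires, +5 burnt)
Step 7: cell (2,3)='.' (+1 fires, +2 burnt)
Step 8: cell (2,3)='.' (+0 fires, +1 burnt)
  fire out at step 8

2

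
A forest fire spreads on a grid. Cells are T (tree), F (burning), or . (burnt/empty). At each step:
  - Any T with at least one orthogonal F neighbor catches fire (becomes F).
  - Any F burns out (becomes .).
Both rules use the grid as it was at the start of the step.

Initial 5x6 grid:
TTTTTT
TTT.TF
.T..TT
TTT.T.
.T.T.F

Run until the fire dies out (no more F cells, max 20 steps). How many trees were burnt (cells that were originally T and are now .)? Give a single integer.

Answer: 18

Derivation:
Step 1: +3 fires, +2 burnt (F count now 3)
Step 2: +2 fires, +3 burnt (F count now 2)
Step 3: +2 fires, +2 burnt (F count now 2)
Step 4: +1 fires, +2 burnt (F count now 1)
Step 5: +2 fires, +1 burnt (F count now 2)
Step 6: +2 fires, +2 burnt (F count now 2)
Step 7: +2 fires, +2 burnt (F count now 2)
Step 8: +1 fires, +2 burnt (F count now 1)
Step 9: +3 fires, +1 burnt (F count now 3)
Step 10: +0 fires, +3 burnt (F count now 0)
Fire out after step 10
Initially T: 19, now '.': 29
Total burnt (originally-T cells now '.'): 18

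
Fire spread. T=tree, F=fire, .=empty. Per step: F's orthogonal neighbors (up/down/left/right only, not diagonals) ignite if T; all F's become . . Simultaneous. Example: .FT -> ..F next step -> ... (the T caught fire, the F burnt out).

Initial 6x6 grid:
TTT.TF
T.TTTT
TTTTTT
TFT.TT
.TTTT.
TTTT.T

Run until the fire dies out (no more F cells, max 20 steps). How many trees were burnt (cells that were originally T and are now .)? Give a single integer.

Step 1: +6 fires, +2 burnt (F count now 6)
Step 2: +6 fires, +6 burnt (F count now 6)
Step 3: +9 fires, +6 burnt (F count now 9)
Step 4: +5 fires, +9 burnt (F count now 5)
Step 5: +1 fires, +5 burnt (F count now 1)
Step 6: +0 fires, +1 burnt (F count now 0)
Fire out after step 6
Initially T: 28, now '.': 35
Total burnt (originally-T cells now '.'): 27

Answer: 27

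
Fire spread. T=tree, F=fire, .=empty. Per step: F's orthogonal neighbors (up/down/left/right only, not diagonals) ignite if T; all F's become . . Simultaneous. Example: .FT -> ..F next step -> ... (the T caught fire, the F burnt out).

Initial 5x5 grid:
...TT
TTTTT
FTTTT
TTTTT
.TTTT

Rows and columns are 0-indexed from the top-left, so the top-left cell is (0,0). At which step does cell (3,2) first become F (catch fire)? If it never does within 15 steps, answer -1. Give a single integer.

Step 1: cell (3,2)='T' (+3 fires, +1 burnt)
Step 2: cell (3,2)='T' (+3 fires, +3 burnt)
Step 3: cell (3,2)='F' (+4 fires, +3 burnt)
  -> target ignites at step 3
Step 4: cell (3,2)='.' (+4 fires, +4 burnt)
Step 5: cell (3,2)='.' (+4 fires, +4 burnt)
Step 6: cell (3,2)='.' (+2 fires, +4 burnt)
Step 7: cell (3,2)='.' (+0 fires, +2 burnt)
  fire out at step 7

3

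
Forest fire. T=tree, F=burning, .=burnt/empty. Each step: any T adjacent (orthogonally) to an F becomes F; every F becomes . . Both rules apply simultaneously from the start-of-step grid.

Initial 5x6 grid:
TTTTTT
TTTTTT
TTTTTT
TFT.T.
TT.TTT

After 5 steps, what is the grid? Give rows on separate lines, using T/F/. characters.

Step 1: 4 trees catch fire, 1 burn out
  TTTTTT
  TTTTTT
  TFTTTT
  F.F.T.
  TF.TTT
Step 2: 4 trees catch fire, 4 burn out
  TTTTTT
  TFTTTT
  F.FTTT
  ....T.
  F..TTT
Step 3: 4 trees catch fire, 4 burn out
  TFTTTT
  F.FTTT
  ...FTT
  ....T.
  ...TTT
Step 4: 4 trees catch fire, 4 burn out
  F.FTTT
  ...FTT
  ....FT
  ....T.
  ...TTT
Step 5: 4 trees catch fire, 4 burn out
  ...FTT
  ....FT
  .....F
  ....F.
  ...TTT

...FTT
....FT
.....F
....F.
...TTT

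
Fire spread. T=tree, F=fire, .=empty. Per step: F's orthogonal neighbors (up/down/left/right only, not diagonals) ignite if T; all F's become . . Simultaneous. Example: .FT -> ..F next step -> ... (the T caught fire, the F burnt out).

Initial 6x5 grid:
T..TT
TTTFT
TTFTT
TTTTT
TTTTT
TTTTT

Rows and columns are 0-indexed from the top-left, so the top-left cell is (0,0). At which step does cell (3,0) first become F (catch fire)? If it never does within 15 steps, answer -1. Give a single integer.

Step 1: cell (3,0)='T' (+6 fires, +2 burnt)
Step 2: cell (3,0)='T' (+7 fires, +6 burnt)
Step 3: cell (3,0)='F' (+6 fires, +7 burnt)
  -> target ignites at step 3
Step 4: cell (3,0)='.' (+5 fires, +6 burnt)
Step 5: cell (3,0)='.' (+2 fires, +5 burnt)
Step 6: cell (3,0)='.' (+0 fires, +2 burnt)
  fire out at step 6

3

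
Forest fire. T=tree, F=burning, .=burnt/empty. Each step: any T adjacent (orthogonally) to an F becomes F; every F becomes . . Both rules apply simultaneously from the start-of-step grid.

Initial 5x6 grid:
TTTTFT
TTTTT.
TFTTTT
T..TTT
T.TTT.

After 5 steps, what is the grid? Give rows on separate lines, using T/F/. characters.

Step 1: 6 trees catch fire, 2 burn out
  TTTF.F
  TFTTF.
  F.FTTT
  T..TTT
  T.TTT.
Step 2: 8 trees catch fire, 6 burn out
  TFF...
  F.FF..
  ...FFT
  F..TTT
  T.TTT.
Step 3: 5 trees catch fire, 8 burn out
  F.....
  ......
  .....F
  ...FFT
  F.TTT.
Step 4: 3 trees catch fire, 5 burn out
  ......
  ......
  ......
  .....F
  ..TFF.
Step 5: 1 trees catch fire, 3 burn out
  ......
  ......
  ......
  ......
  ..F...

......
......
......
......
..F...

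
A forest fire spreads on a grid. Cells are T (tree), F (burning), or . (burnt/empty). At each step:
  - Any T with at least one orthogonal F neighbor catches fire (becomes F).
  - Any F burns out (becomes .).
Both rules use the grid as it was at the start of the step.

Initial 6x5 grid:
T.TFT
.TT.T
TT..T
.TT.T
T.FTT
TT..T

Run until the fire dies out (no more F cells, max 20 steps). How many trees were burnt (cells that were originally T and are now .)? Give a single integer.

Answer: 14

Derivation:
Step 1: +4 fires, +2 burnt (F count now 4)
Step 2: +4 fires, +4 burnt (F count now 4)
Step 3: +5 fires, +4 burnt (F count now 5)
Step 4: +1 fires, +5 burnt (F count now 1)
Step 5: +0 fires, +1 burnt (F count now 0)
Fire out after step 5
Initially T: 18, now '.': 26
Total burnt (originally-T cells now '.'): 14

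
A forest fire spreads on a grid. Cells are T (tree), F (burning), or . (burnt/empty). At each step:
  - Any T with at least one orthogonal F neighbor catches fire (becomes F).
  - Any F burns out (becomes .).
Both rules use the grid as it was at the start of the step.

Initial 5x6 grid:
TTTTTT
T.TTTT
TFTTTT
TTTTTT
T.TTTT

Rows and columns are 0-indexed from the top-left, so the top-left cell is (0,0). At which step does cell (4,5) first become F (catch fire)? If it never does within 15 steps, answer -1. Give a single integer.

Step 1: cell (4,5)='T' (+3 fires, +1 burnt)
Step 2: cell (4,5)='T' (+5 fires, +3 burnt)
Step 3: cell (4,5)='T' (+7 fires, +5 burnt)
Step 4: cell (4,5)='T' (+6 fires, +7 burnt)
Step 5: cell (4,5)='T' (+4 fires, +6 burnt)
Step 6: cell (4,5)='F' (+2 fires, +4 burnt)
  -> target ignites at step 6
Step 7: cell (4,5)='.' (+0 fires, +2 burnt)
  fire out at step 7

6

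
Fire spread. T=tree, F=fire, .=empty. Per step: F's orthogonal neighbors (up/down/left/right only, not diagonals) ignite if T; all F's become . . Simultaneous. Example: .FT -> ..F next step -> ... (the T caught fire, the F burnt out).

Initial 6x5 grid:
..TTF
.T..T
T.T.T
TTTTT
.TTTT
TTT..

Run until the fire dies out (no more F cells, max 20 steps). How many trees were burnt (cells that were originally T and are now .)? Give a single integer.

Answer: 18

Derivation:
Step 1: +2 fires, +1 burnt (F count now 2)
Step 2: +2 fires, +2 burnt (F count now 2)
Step 3: +1 fires, +2 burnt (F count now 1)
Step 4: +2 fires, +1 burnt (F count now 2)
Step 5: +2 fires, +2 burnt (F count now 2)
Step 6: +3 fires, +2 burnt (F count now 3)
Step 7: +3 fires, +3 burnt (F count now 3)
Step 8: +2 fires, +3 burnt (F count now 2)
Step 9: +1 fires, +2 burnt (F count now 1)
Step 10: +0 fires, +1 burnt (F count now 0)
Fire out after step 10
Initially T: 19, now '.': 29
Total burnt (originally-T cells now '.'): 18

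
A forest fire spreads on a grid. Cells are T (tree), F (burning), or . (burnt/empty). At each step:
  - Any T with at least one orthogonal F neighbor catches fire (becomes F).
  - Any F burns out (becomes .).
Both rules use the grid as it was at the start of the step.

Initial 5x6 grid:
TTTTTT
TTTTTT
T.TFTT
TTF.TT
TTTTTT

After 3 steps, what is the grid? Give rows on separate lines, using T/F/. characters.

Step 1: 5 trees catch fire, 2 burn out
  TTTTTT
  TTTFTT
  T.F.FT
  TF..TT
  TTFTTT
Step 2: 8 trees catch fire, 5 burn out
  TTTFTT
  TTF.FT
  T....F
  F...FT
  TF.FTT
Step 3: 8 trees catch fire, 8 burn out
  TTF.FT
  TF...F
  F.....
  .....F
  F...FT

TTF.FT
TF...F
F.....
.....F
F...FT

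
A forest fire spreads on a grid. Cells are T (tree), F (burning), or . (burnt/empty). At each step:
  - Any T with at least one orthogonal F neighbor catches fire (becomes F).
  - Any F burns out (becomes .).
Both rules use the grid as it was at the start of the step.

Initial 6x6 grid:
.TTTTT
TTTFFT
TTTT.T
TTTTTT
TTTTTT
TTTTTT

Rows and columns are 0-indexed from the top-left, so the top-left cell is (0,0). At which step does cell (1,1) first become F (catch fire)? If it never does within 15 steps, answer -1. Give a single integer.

Step 1: cell (1,1)='T' (+5 fires, +2 burnt)
Step 2: cell (1,1)='F' (+6 fires, +5 burnt)
  -> target ignites at step 2
Step 3: cell (1,1)='.' (+7 fires, +6 burnt)
Step 4: cell (1,1)='.' (+6 fires, +7 burnt)
Step 5: cell (1,1)='.' (+5 fires, +6 burnt)
Step 6: cell (1,1)='.' (+2 fires, +5 burnt)
Step 7: cell (1,1)='.' (+1 fires, +2 burnt)
Step 8: cell (1,1)='.' (+0 fires, +1 burnt)
  fire out at step 8

2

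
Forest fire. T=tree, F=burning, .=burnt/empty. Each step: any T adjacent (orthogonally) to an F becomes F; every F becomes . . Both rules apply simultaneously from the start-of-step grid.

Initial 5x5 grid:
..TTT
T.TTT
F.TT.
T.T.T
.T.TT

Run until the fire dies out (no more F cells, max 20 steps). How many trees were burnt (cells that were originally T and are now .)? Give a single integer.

Answer: 2

Derivation:
Step 1: +2 fires, +1 burnt (F count now 2)
Step 2: +0 fires, +2 burnt (F count now 0)
Fire out after step 2
Initially T: 15, now '.': 12
Total burnt (originally-T cells now '.'): 2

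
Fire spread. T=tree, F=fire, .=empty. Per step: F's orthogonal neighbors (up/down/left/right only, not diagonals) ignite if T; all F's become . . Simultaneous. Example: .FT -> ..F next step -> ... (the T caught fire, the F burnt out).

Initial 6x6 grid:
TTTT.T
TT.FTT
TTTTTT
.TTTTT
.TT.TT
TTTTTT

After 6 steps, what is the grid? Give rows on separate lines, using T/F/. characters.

Step 1: 3 trees catch fire, 1 burn out
  TTTF.T
  TT..FT
  TTTFTT
  .TTTTT
  .TT.TT
  TTTTTT
Step 2: 5 trees catch fire, 3 burn out
  TTF..T
  TT...F
  TTF.FT
  .TTFTT
  .TT.TT
  TTTTTT
Step 3: 6 trees catch fire, 5 burn out
  TF...F
  TT....
  TF...F
  .TF.FT
  .TT.TT
  TTTTTT
Step 4: 7 trees catch fire, 6 burn out
  F.....
  TF....
  F.....
  .F...F
  .TF.FT
  TTTTTT
Step 5: 5 trees catch fire, 7 burn out
  ......
  F.....
  ......
  ......
  .F...F
  TTFTFT
Step 6: 3 trees catch fire, 5 burn out
  ......
  ......
  ......
  ......
  ......
  TF.F.F

......
......
......
......
......
TF.F.F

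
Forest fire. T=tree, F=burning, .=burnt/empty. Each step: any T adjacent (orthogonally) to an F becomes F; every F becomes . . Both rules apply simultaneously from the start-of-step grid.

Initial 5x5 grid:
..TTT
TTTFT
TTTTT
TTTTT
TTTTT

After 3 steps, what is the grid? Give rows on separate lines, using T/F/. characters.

Step 1: 4 trees catch fire, 1 burn out
  ..TFT
  TTF.F
  TTTFT
  TTTTT
  TTTTT
Step 2: 6 trees catch fire, 4 burn out
  ..F.F
  TF...
  TTF.F
  TTTFT
  TTTTT
Step 3: 5 trees catch fire, 6 burn out
  .....
  F....
  TF...
  TTF.F
  TTTFT

.....
F....
TF...
TTF.F
TTTFT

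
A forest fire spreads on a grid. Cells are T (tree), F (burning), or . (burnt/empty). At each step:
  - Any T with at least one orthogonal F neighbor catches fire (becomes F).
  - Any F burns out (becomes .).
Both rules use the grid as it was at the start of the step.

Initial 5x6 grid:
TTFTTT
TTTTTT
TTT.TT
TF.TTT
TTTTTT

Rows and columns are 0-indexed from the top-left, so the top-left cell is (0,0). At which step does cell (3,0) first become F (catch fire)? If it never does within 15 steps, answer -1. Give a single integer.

Step 1: cell (3,0)='F' (+6 fires, +2 burnt)
  -> target ignites at step 1
Step 2: cell (3,0)='.' (+8 fires, +6 burnt)
Step 3: cell (3,0)='.' (+4 fires, +8 burnt)
Step 4: cell (3,0)='.' (+4 fires, +4 burnt)
Step 5: cell (3,0)='.' (+3 fires, +4 burnt)
Step 6: cell (3,0)='.' (+1 fires, +3 burnt)
Step 7: cell (3,0)='.' (+0 fires, +1 burnt)
  fire out at step 7

1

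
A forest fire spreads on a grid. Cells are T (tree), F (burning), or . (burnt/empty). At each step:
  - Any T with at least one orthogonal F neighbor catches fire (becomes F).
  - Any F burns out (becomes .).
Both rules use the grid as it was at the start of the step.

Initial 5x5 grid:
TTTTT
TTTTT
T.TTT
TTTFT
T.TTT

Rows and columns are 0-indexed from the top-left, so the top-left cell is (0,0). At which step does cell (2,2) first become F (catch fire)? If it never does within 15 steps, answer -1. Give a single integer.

Step 1: cell (2,2)='T' (+4 fires, +1 burnt)
Step 2: cell (2,2)='F' (+6 fires, +4 burnt)
  -> target ignites at step 2
Step 3: cell (2,2)='.' (+4 fires, +6 burnt)
Step 4: cell (2,2)='.' (+5 fires, +4 burnt)
Step 5: cell (2,2)='.' (+2 fires, +5 burnt)
Step 6: cell (2,2)='.' (+1 fires, +2 burnt)
Step 7: cell (2,2)='.' (+0 fires, +1 burnt)
  fire out at step 7

2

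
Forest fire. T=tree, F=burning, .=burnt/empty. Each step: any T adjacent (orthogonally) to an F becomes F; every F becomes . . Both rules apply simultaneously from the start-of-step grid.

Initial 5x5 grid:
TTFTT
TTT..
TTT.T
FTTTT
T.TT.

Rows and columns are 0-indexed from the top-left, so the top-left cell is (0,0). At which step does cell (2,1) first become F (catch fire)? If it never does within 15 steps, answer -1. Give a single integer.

Step 1: cell (2,1)='T' (+6 fires, +2 burnt)
Step 2: cell (2,1)='F' (+7 fires, +6 burnt)
  -> target ignites at step 2
Step 3: cell (2,1)='.' (+2 fires, +7 burnt)
Step 4: cell (2,1)='.' (+2 fires, +2 burnt)
Step 5: cell (2,1)='.' (+1 fires, +2 burnt)
Step 6: cell (2,1)='.' (+0 fires, +1 burnt)
  fire out at step 6

2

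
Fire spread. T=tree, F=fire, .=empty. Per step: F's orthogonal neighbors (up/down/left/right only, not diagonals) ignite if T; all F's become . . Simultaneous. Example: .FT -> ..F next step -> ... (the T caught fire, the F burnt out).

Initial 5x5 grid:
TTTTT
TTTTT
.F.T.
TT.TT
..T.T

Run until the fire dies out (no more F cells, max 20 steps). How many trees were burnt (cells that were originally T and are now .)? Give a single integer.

Step 1: +2 fires, +1 burnt (F count now 2)
Step 2: +4 fires, +2 burnt (F count now 4)
Step 3: +3 fires, +4 burnt (F count now 3)
Step 4: +3 fires, +3 burnt (F count now 3)
Step 5: +2 fires, +3 burnt (F count now 2)
Step 6: +1 fires, +2 burnt (F count now 1)
Step 7: +1 fires, +1 burnt (F count now 1)
Step 8: +0 fires, +1 burnt (F count now 0)
Fire out after step 8
Initially T: 17, now '.': 24
Total burnt (originally-T cells now '.'): 16

Answer: 16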